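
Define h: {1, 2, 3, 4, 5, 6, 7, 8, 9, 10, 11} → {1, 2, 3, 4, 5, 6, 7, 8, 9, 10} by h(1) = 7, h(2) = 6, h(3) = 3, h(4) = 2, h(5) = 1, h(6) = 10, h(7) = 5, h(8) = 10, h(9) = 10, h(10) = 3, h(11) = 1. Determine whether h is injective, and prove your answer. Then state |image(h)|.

7

h(6) = 10 = h(8) with 6 ≠ 8, so h is not injective.
The image of h is {1, 2, 3, 5, 6, 7, 10}, which has 7 elements.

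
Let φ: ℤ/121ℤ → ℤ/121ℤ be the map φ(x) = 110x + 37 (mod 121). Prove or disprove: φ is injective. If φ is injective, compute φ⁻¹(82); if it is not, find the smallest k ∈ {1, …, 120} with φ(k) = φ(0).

11

We have gcd(110, 121) = 11 > 1. Taking x_1 = 0 and x_2 = 11: φ(0) = 37 and φ(11) = 110·11 + 37 = 1247 ≡ 37 (mod 121).
So φ(0) = φ(11) while 0 ≠ 11, thus φ is not injective.
Since φ is not injective, we find the least positive k with φ(k) = φ(0): this means 110k ≡ 0 (mod 121), i.e. 121 ∣ 110k. Since gcd(110, 121) = 11, dividing through by 11 this holds exactly when 11 ∣ 10k, and as gcd(10, 11) = 1, exactly when 11 ∣ k.
The smallest positive such k is 11.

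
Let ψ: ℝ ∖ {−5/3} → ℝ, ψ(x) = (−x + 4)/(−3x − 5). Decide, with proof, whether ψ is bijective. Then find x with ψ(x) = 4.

-24/11

If ψ(x) = 1/3, cross-multiplying gives −3(−x + 4) = −1(−3x − 5), which simplifies to −12 = 5 — false.  So 1/3 has no preimage and ψ is not surjective.
Hence ψ is not bijective.
Solving ψ(x) = 4: cross-multiplying gives −x + 4 = 4(−3x − 5), which rearranges to 11x = −24, so x = −24/11.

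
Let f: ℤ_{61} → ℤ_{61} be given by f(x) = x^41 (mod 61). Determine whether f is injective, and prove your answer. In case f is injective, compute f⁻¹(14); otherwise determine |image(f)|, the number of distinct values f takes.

Since 61 is prime, the nonzero elements of ℤ_{61} form a cyclic group of order 60.
As gcd(41, 60) = 1, raising to the 41st power is a bijection on this group: if x_1^41 ≡ x_2^41 then (x_1x_2^{−1})^41 = 1, and the only element of order dividing gcd(41, 60) = 1 is 1, so x_1 = x_2.
With f(0) = 0 this makes f injective on all of ℤ_{61}, hence bijective (finite equal-size domain and codomain). In particular f is injective.
Since f is injective, we find the preimage of 14. The inverse of x ↦ x^41 on (ℤ_{61})^× is x ↦ x^41, because 41·41 = 1681 = 28·60 + 1 ≡ 1 (mod 60) and x^{60} = 1 for x ≠ 0 (Fermat). So f⁻¹(14) = 14^41 mod 61.
Repeated squaring mod 61: 14^1 ≡ 14, 14^2 ≡ 14² = 196 ≡ 13, 14^4 ≡ 13² = 169 ≡ 47, 14^8 ≡ 47² = 2209 ≡ 13, 14^16 ≡ 13² = 169 ≡ 47, 14^32 ≡ 47² = 2209 ≡ 13. Since 41 = 32 + 8 + 1, 14^41 ≡ 13·13·14: 13·13 = 169 ≡ 47, then 47·14 = 658 ≡ 48. So 14^41 ≡ 48 (mod 61).
Hence f⁻¹(14) = 48.

48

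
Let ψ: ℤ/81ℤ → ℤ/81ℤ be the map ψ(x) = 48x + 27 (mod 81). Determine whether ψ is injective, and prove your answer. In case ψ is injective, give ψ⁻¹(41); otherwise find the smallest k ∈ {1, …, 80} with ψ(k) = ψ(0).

Recall that ψ is injective when ψ(a) = ψ(b) forces a = b.
We have gcd(48, 81) = 3 > 1. Taking a = 0 and b = 27: ψ(0) = 27 and ψ(27) = 48·27 + 27 = 1323 ≡ 27 (mod 81).
So ψ(0) = ψ(27) while 0 ≠ 27, so ψ is not injective.
Since ψ is not injective, we find the least positive k with ψ(k) = ψ(0): this means 48k ≡ 0 (mod 81), i.e. 81 ∣ 48k. Since gcd(48, 81) = 3, dividing through by 3 this holds exactly when 27 ∣ 16k, and as gcd(16, 27) = 1, exactly when 27 ∣ k.
The smallest positive such k is 27.

27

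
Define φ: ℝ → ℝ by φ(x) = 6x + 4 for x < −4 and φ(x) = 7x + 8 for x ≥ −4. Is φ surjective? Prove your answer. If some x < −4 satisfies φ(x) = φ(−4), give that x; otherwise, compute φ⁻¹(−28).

-16/3

Both pieces are strictly increasing (slopes 6 and 7), so each is injective on its own interval.
The left piece maps (−∞, −4) onto (−∞, −20); the right piece maps [−4, ∞) onto [−20, ∞).
These images together cover ℝ, so φ is surjective.
Because the two images are disjoint, no x < −4 has φ(x) = φ(−4), so we compute φ⁻¹(−28): −28 lies in (−∞, −20), so solve 6x + 4 = −28: x = (−28 − 4)/6 = −16/3.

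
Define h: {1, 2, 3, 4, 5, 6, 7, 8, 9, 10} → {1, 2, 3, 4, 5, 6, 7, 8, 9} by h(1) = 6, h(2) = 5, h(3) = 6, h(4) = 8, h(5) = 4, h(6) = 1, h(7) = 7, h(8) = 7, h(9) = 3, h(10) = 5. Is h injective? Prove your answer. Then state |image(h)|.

h(1) = 6 = h(3) with 1 ≠ 3, so h is not injective.
The image of h is {1, 3, 4, 5, 6, 7, 8}, which has 7 elements.

7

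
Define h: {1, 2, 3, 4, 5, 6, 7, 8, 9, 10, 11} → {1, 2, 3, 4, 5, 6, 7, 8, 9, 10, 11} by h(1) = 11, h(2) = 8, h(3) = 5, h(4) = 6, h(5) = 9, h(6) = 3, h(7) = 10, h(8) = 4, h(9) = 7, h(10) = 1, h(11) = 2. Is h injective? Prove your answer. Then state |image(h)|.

11

The values h(1), …, h(11) are 11, 8, 5, 6, 9, 3, 10, 4, 7, 1, 2 — all distinct.
So h(s) = h(t) only when s = t, and h is injective.
The image of h is {1, 2, 3, 4, 5, 6, 7, 8, 9, 10, 11}, which has 11 elements.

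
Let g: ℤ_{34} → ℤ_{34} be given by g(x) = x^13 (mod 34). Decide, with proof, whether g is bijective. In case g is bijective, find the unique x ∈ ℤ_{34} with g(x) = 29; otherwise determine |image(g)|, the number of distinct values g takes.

3

Computing x^13 mod 34 for each x (by repeated squaring, reducing mod 34 at every step), the values g(0), g(1), …, g(33) are: 0, 1, 32, 29, 4, 3, 10, 23, 26, 25, 28, 7, 14, 13, 22, 19, 16, 17, 18, 15, 12, 21, 20, 27, 6, 9, 8, 11, 24, 31, 30, 5, 2, 33.
Every element of ℤ_{34} appears exactly once in this list, so g is a bijection, and in particular bijective.
Since g is bijective, we read off the preimage of 29 from the same table: g(3) = 29, so g⁻¹(29) = 3.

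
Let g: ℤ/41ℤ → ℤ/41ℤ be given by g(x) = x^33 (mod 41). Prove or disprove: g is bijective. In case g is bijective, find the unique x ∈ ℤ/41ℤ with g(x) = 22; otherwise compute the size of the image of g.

Since 41 is prime, the nonzero elements of ℤ/41ℤ form a cyclic group of order 40.
As gcd(33, 40) = 1, raising to the 33rd power is a bijection on this group: if a^33 ≡ b^33 then (ab^{−1})^33 = 1, and the only element of order dividing gcd(33, 40) = 1 is 1, so a = b.
With g(0) = 0 this makes g injective on all of ℤ/41ℤ, hence bijective (finite equal-size domain and codomain). In particular g is bijective.
Since g is bijective, we find the preimage of 22. The inverse of x ↦ x^33 on (ℤ/41ℤ)^× is x ↦ x^17, because 33·17 = 561 = 14·40 + 1 ≡ 1 (mod 40) and x^{40} = 1 for x ≠ 0 (Fermat). So g⁻¹(22) = 22^17 mod 41.
Repeated squaring mod 41: 22^1 ≡ 22, 22^2 ≡ 22² = 484 ≡ 33, 22^4 ≡ 33² = 1089 ≡ 23, 22^8 ≡ 23² = 529 ≡ 37, 22^16 ≡ 37² = 1369 ≡ 16. Since 17 = 16 + 1, 22^17 ≡ 16·22: 16·22 = 352 ≡ 24. So 22^17 ≡ 24 (mod 41).
Hence g⁻¹(22) = 24.

24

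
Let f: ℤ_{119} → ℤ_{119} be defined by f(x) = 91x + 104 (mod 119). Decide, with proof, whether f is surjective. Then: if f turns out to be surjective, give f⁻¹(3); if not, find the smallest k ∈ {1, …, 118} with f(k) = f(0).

17

By definition, f is surjective if every y in the codomain equals f(x) for some x in the domain.
Since gcd(91, 119) = 7, we have 91x ≡ 0 (mod 7) for all x, so f(x) ≡ 6 (mod 7).
But 0 ≢ 6 (mod 7), so 0 ∈ ℤ_{119} has no preimage. Therefore f is not surjective.
Since f is not surjective, we find the least positive k with f(k) = f(0): this means 91k ≡ 0 (mod 119), i.e. 119 ∣ 91k. Since gcd(91, 119) = 7, dividing through by 7 this holds exactly when 17 ∣ 13k, and as gcd(13, 17) = 1, exactly when 17 ∣ k.
The smallest positive such k is 17.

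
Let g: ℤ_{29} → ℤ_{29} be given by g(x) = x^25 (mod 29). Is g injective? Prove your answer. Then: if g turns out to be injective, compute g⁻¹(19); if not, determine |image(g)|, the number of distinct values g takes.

11

Since 29 is prime, the nonzero elements of ℤ_{29} form a cyclic group of order 28.
As gcd(25, 28) = 1, raising to the 25th power is a bijection on this group: if u^25 ≡ v^25 then (uv^{−1})^25 = 1, and the only element of order dividing gcd(25, 28) = 1 is 1, so u = v.
With g(0) = 0 this makes g injective on all of ℤ_{29}, hence bijective (finite equal-size domain and codomain). In particular g is injective.
Since g is injective, we find the preimage of 19. The inverse of x ↦ x^25 on (ℤ_{29})^× is x ↦ x^9, because 25·9 = 225 = 8·28 + 1 ≡ 1 (mod 28) and x^{28} = 1 for x ≠ 0 (Fermat). So g⁻¹(19) = 19^9 mod 29.
Repeated squaring mod 29: 19^1 ≡ 19, 19^2 ≡ 19² = 361 ≡ 13, 19^4 ≡ 13² = 169 ≡ 24, 19^8 ≡ 24² = 576 ≡ 25. Since 9 = 8 + 1, 19^9 ≡ 25·19: 25·19 = 475 ≡ 11. So 19^9 ≡ 11 (mod 29).
Hence g⁻¹(19) = 11.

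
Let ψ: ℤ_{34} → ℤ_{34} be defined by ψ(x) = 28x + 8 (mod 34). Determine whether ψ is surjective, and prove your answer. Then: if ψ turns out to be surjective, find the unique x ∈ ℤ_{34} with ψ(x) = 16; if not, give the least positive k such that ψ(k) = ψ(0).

Recall that ψ is surjective if every y in the codomain equals ψ(x) for some x in the domain.
Since gcd(28, 34) = 2, we have 28x ≡ 0 (mod 2) for all x, so ψ(x) ≡ 0 (mod 2).
But 1 ≢ 0 (mod 2), so 1 ∈ ℤ_{34} has no preimage. Hence ψ is not surjective.
Since ψ is not surjective, we find the least positive k with ψ(k) = ψ(0): this means 28k ≡ 0 (mod 34), i.e. 34 ∣ 28k. Since gcd(28, 34) = 2, dividing through by 2 this holds exactly when 17 ∣ 14k, and as gcd(14, 17) = 1, exactly when 17 ∣ k.
The smallest positive such k is 17.

17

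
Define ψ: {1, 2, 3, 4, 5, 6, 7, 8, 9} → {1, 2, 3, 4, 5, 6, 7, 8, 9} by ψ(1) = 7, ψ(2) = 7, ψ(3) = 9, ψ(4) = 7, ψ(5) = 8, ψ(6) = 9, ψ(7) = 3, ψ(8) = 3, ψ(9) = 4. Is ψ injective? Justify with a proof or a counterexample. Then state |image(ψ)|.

ψ(1) = 7 = ψ(2) with 1 ≠ 2, so ψ is not injective.
The image of ψ is {3, 4, 7, 8, 9}, which has 5 elements.

5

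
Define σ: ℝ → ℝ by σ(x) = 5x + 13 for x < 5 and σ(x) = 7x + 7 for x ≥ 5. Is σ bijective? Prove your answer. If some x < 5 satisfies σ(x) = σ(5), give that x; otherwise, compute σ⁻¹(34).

21/5

Both pieces are strictly increasing (slopes 5 and 7), so each is injective on its own interval.
The left piece maps (−∞, 5) onto (−∞, 38); the right piece maps [5, ∞) onto [42, ∞).
The images leave a gap (38 has no preimage), so σ is not surjective, hence not bijective.
Because the two images are disjoint, no x < 5 has σ(x) = σ(5), so we compute σ⁻¹(34): 34 lies in (−∞, 38), so solve 5x + 13 = 34: x = (34 − 13)/5 = 21/5.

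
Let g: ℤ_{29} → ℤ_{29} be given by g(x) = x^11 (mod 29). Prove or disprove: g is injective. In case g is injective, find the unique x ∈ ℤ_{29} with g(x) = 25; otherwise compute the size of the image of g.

Since 29 is prime, the nonzero elements of ℤ_{29} form a cyclic group of order 28.
As gcd(11, 28) = 1, raising to the 11th power is a bijection on this group: if s^11 ≡ t^11 then (st^{−1})^11 = 1, and the only element of order dividing gcd(11, 28) = 1 is 1, so s = t.
With g(0) = 0 this makes g injective on all of ℤ_{29}, hence bijective (finite equal-size domain and codomain). In particular g is injective.
Since g is injective, we find the preimage of 25. The inverse of x ↦ x^11 on (ℤ_{29})^× is x ↦ x^23, because 11·23 = 253 = 9·28 + 1 ≡ 1 (mod 28) and x^{28} = 1 for x ≠ 0 (Fermat). So g⁻¹(25) = 25^23 mod 29.
Repeated squaring mod 29: 25^1 ≡ 25, 25^2 ≡ 25² = 625 ≡ 16, 25^4 ≡ 16² = 256 ≡ 24, 25^8 ≡ 24² = 576 ≡ 25, 25^16 ≡ 25² = 625 ≡ 16. Since 23 = 16 + 4 + 2 + 1, 25^23 ≡ 16·24·16·25: 16·24 = 384 ≡ 7, then 7·16 = 112 ≡ 25, then 25·25 = 625 ≡ 16. So 25^23 ≡ 16 (mod 29).
Hence g⁻¹(25) = 16.

16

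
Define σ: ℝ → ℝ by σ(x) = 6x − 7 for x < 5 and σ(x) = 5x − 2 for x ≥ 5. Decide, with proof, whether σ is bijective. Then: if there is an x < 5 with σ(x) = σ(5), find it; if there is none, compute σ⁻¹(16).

23/6

Both pieces are strictly increasing (slopes 6 and 5), so each is injective on its own interval.
The left piece maps (−∞, 5) onto (−∞, 23); the right piece maps [5, ∞) onto [23, ∞).
Since 23 = 23, the images partition ℝ: σ is injective and surjective, hence bijective.
Because the two images are disjoint, no x < 5 has σ(x) = σ(5), so we compute σ⁻¹(16): 16 lies in (−∞, 23), so solve 6x − 7 = 16: x = (16 + 7)/6 = 23/6.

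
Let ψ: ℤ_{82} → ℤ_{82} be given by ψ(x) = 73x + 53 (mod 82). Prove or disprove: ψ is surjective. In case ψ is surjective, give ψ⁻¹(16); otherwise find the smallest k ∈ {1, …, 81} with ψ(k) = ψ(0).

77

Since gcd(73, 82) = 1, 73 is invertible modulo 82. Euclid's algorithm: 82 = 1·73 + 9, 73 = 8·9 + 1; back-substituting gives 1 = 9·73 − 8·82, so 73⁻¹ ≡ 9 (mod 82).
For any y ∈ ℤ_{82}, x = 9(y − 53) mod 82 satisfies ψ(x) = 73·9(y − 53) + 53 ≡ y (since 73·9 ≡ 1 mod 82). So every y has a preimage.
So ψ is surjective.
Since ψ is surjective, we find ψ⁻¹(16): we need 73x ≡ 16 − 53 ≡ 45 (mod 82). Using 73⁻¹ = 9: x ≡ 9·45 = 405 = 4·82 + 77, so x = 77.
Check: ψ(77) = 73·77 + 53 = 5674 = 69·82 + 16 ≡ 16 (mod 82).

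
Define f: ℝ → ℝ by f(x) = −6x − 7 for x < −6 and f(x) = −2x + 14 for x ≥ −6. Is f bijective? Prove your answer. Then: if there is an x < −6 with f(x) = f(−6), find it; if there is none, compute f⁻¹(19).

-5/2

Both pieces are strictly decreasing (slopes −6 and −2), so each is injective on its own interval.
The left piece maps (−∞, −6) onto (29, ∞); the right piece maps [−6, ∞) onto (−∞, 26].
The images leave a gap (29 has no preimage), so f is not surjective, hence not bijective.
Because the two images are disjoint, no x < −6 has f(x) = f(−6), so we compute f⁻¹(19): 19 lies in (−∞, 26], so solve −2x + 14 = 19: x = (19 − 14)/(−2) = −5/2.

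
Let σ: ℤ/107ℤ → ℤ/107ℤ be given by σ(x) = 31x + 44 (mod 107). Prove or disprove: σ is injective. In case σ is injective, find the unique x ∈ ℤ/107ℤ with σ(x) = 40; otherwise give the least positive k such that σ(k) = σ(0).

Suppose σ(x_1) = σ(x_2) in ℤ/107ℤ. Then 31x_1 + 44 ≡ 31x_2 + 44 (mod 107), hence 31(x_1 − x_2) ≡ 0 (mod 107).
Since gcd(31, 107) = 1, 31 is invertible modulo 107, hence x_1 − x_2 ≡ 0 (mod 107), i.e. x_1 = x_2.
Hence σ is injective.
We now compute 31⁻¹ mod 107 explicitly. Euclid's algorithm: 107 = 3·31 + 14, 31 = 2·14 + 3, 14 = 4·3 + 2, 3 = 1·2 + 1; back-substituting gives 1 = 38·31 − 11·107, so 31⁻¹ ≡ 38 (mod 107).
Since σ is injective, we find σ⁻¹(40): we need 31x ≡ 40 − 44 ≡ 103 (mod 107). Using 31⁻¹ = 38: x ≡ 38·103 = 3914 = 36·107 + 62, so x = 62.
Check: σ(62) = 31·62 + 44 = 1966 = 18·107 + 40 ≡ 40 (mod 107).

62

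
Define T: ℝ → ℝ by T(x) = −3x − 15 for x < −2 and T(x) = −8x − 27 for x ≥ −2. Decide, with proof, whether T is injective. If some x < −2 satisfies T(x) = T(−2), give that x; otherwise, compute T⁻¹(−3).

-4

Both pieces are strictly decreasing (slopes −3 and −8), so each is injective on its own interval.
The left piece maps (−∞, −2) onto (−9, ∞); the right piece maps [−2, ∞) onto (−∞, −11].
These images are disjoint, so no value is attained by both pieces. Therefore T is injective.
Because the two images are disjoint, no x < −2 has T(x) = T(−2), so we compute T⁻¹(−3): −3 lies in (−9, ∞), so solve −3x − 15 = −3: x = (−3 + 15)/(−3) = −4.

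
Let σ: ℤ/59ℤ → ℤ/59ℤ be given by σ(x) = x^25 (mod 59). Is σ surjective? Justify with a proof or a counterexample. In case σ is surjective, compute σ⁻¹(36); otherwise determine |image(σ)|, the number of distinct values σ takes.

Since 59 is prime, the nonzero elements of ℤ/59ℤ form a cyclic group of order 58.
As gcd(25, 58) = 1, raising to the 25th power is a bijection on this group: if s^25 ≡ t^25 then (st^{−1})^25 = 1, and the only element of order dividing gcd(25, 58) = 1 is 1, so s = t.
With σ(0) = 0 this makes σ injective on all of ℤ/59ℤ, hence bijective (finite equal-size domain and codomain). In particular σ is surjective.
Since σ is surjective, we find the preimage of 36. The inverse of x ↦ x^25 on (ℤ/59ℤ)^× is x ↦ x^7, because 25·7 = 175 = 3·58 + 1 ≡ 1 (mod 58) and x^{58} = 1 for x ≠ 0 (Fermat). So σ⁻¹(36) = 36^7 mod 59.
Repeated squaring mod 59: 36^1 ≡ 36, 36^2 ≡ 36² = 1296 ≡ 57, 36^4 ≡ 57² = 3249 ≡ 4. Since 7 = 4 + 2 + 1, 36^7 ≡ 4·57·36: 4·57 = 228 ≡ 51, then 51·36 = 1836 ≡ 7. So 36^7 ≡ 7 (mod 59).
Hence σ⁻¹(36) = 7.

7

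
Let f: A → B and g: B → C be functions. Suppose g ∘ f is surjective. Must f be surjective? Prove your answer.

not surjective

No. Take A = {0, 1}, B = {0, 1, 2, 3}, C = {0}, f(a) = 0 for every a ∈ A, and g(b) = 0 for every b ∈ B.
Then g ∘ f is surjective onto {0}, but 3 ∈ B has no preimage under f, so f is not surjective.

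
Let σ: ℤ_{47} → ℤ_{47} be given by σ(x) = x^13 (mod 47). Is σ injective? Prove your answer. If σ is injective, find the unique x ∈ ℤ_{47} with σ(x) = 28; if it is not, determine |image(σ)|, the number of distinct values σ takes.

36

Since 47 is prime, the nonzero elements of ℤ_{47} form a cyclic group of order 46.
As gcd(13, 46) = 1, raising to the 13th power is a bijection on this group: if a^13 ≡ b^13 then (ab^{−1})^13 = 1, and the only element of order dividing gcd(13, 46) = 1 is 1, so a = b.
With σ(0) = 0 this makes σ injective on all of ℤ_{47}, hence bijective (finite equal-size domain and codomain). In particular σ is injective.
Since σ is injective, we find the preimage of 28. The inverse of x ↦ x^13 on (ℤ_{47})^× is x ↦ x^39, because 13·39 = 507 = 11·46 + 1 ≡ 1 (mod 46) and x^{46} = 1 for x ≠ 0 (Fermat). So σ⁻¹(28) = 28^39 mod 47.
Repeated squaring mod 47: 28^1 ≡ 28, 28^2 ≡ 28² = 784 ≡ 32, 28^4 ≡ 32² = 1024 ≡ 37, 28^8 ≡ 37² = 1369 ≡ 6, 28^16 ≡ 6² = 36, 28^32 ≡ 36² = 1296 ≡ 27. Since 39 = 32 + 4 + 2 + 1, 28^39 ≡ 27·37·32·28: 27·37 = 999 ≡ 12, then 12·32 = 384 ≡ 8, then 8·28 = 224 ≡ 36. So 28^39 ≡ 36 (mod 47).
Hence σ⁻¹(28) = 36.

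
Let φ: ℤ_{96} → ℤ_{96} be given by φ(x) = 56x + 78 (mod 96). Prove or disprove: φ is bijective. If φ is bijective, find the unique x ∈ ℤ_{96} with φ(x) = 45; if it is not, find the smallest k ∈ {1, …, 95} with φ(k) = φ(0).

We have gcd(56, 96) = 8 > 1. Taking x_1 = 0 and x_2 = 12: φ(0) = 78 and φ(12) = 56·12 + 78 = 750 ≡ 78 (mod 96).
So φ(0) = φ(12) while 0 ≠ 12, so φ is not injective, hence not bijective.
Since φ is not bijective, we find the least positive k with φ(k) = φ(0): this means 56k ≡ 0 (mod 96), i.e. 96 ∣ 56k. Since gcd(56, 96) = 8, dividing through by 8 this holds exactly when 12 ∣ 7k, and as gcd(7, 12) = 1, exactly when 12 ∣ k.
The smallest positive such k is 12.

12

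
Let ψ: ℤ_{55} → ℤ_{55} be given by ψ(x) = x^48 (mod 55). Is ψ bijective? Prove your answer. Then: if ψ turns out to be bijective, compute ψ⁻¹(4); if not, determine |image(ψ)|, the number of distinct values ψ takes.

ψ(4): Repeated squaring mod 55: 4^1 ≡ 4, 4^2 ≡ 4² = 16, 4^4 ≡ 16² = 256 ≡ 36, 4^8 ≡ 36² = 1296 ≡ 31, 4^16 ≡ 31² = 961 ≡ 26, 4^32 ≡ 26² = 676 ≡ 16. Since 48 = 32 + 16, 4^48 ≡ 16·26: 16·26 = 416 ≡ 31. So 4^48 ≡ 31 (mod 55).
ψ(7): Repeated squaring mod 55: 7^1 ≡ 7, 7^2 ≡ 7² = 49, 7^4 ≡ 49² = 2401 ≡ 36, 7^8 ≡ 36² = 1296 ≡ 31, 7^16 ≡ 31² = 961 ≡ 26, 7^32 ≡ 26² = 676 ≡ 16. Since 48 = 32 + 16, 7^48 ≡ 16·26: 16·26 = 416 ≡ 31. So 7^48 ≡ 31 (mod 55).
So ψ(4) = ψ(7) = 31 while 4 ≠ 7, thus ψ is not injective, hence not bijective.
Since ψ is not bijective, we determine |image(ψ)|. Computing x^48 mod 55 for each x (by repeated squaring, reducing mod 55 at every step), the values ψ(0), ψ(1), …, ψ(54) are: 0, 1, 36, 16, 31, 15, 26, 31, 16, 36, 45, 11, 1, 36, 16, 20, 26, 26, 31, 16, 25, 1, 11, 1, 36, 5, 31, 26, 26, 31, 5, 36, 1, 11, 1, 25, 16, 31, 26, 26, 20, 16, 36, 1, 11, 45, 36, 16, 31, 26, 15, 31, 16, 36, 1.
The distinct values are {0, 1, 5, 11, 15, 16, 20, 25, 26, 31, 36, 45}; there are 12 of them.

12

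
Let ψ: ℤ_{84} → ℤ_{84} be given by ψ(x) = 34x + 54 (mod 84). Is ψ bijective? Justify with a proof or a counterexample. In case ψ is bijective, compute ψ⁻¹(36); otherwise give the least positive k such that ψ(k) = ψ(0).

Recall that ψ is injective if ψ(s) = ψ(t) implies s = t.
We have gcd(34, 84) = 2 > 1. Taking s = 0 and t = 42: ψ(0) = 54 and ψ(42) = 34·42 + 54 = 1482 ≡ 54 (mod 84).
So ψ(0) = ψ(42) while 0 ≠ 42, hence ψ is not injective, hence not bijective.
Since ψ is not bijective, we find the least positive k with ψ(k) = ψ(0): this means 34k ≡ 0 (mod 84), i.e. 84 ∣ 34k. Since gcd(34, 84) = 2, dividing through by 2 this holds exactly when 42 ∣ 17k, and as gcd(17, 42) = 1, exactly when 42 ∣ k.
The smallest positive such k is 42.

42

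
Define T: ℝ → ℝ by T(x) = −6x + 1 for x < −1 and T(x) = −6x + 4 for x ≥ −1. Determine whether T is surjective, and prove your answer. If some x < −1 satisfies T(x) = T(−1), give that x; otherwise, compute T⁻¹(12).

-3/2

Both pieces are strictly decreasing (slopes −6 and −6), so each is injective on its own interval.
The left piece maps (−∞, −1) onto (7, ∞); the right piece maps [−1, ∞) onto (−∞, 10].
The union (7, ∞) ∪ (−∞, 10] covers ℝ, so T is surjective.
For the follow-up: the images overlap, so an x < −1 with T(x) = T(−1) exists. T(−1) = 10; solving −6x + 1 = 10 for x < −1 gives x = (10 − 1)/(−6) = −3/2.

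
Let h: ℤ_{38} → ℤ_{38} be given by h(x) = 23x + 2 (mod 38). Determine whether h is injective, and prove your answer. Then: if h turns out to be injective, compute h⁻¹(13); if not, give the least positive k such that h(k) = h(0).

17

Suppose h(a) = h(b) in ℤ_{38}. Then 23a + 2 ≡ 23b + 2 (mod 38), hence 23(a − b) ≡ 0 (mod 38).
Since gcd(23, 38) = 1, 23 is invertible modulo 38, thus a − b ≡ 0 (mod 38), i.e. a = b.
Hence h is injective.
We now compute 23⁻¹ mod 38 explicitly. Euclid's algorithm: 38 = 1·23 + 15, 23 = 1·15 + 8, 15 = 1·8 + 7, 8 = 1·7 + 1; back-substituting gives 1 = 5·23 − 3·38, so 23⁻¹ ≡ 5 (mod 38).
Since h is injective, we compute h⁻¹(13): solve 23x + 2 ≡ 13 (mod 38), i.e. 23x ≡ 11 (mod 38).
Multiplying by 23⁻¹ = 5 gives x ≡ 5·11 = 55 = 1·38 + 17 ≡ 17 (mod 38).
Check: h(17) = 23·17 + 2 = 393 = 10·38 + 13 ≡ 13 (mod 38).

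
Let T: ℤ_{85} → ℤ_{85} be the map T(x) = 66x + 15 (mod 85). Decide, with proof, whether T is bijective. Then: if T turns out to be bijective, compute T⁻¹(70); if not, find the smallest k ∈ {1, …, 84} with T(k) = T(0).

15

By definition, T is injective if T(a) = T(b) implies a = b.
If T(a) = T(b), then 66a ≡ 66b (mod 85). Because gcd(66, 85) = 1, we may cancel 66 to get a ≡ b (mod 85).
We now compute 66⁻¹ mod 85 explicitly. Euclid's algorithm: 85 = 1·66 + 19, 66 = 3·19 + 9, 19 = 2·9 + 1; back-substituting gives 1 = 76·66 − 59·85, so 66⁻¹ ≡ 76 (mod 85).
Then y ↦ 76(y − 15) is a two-sided inverse to T, so every y ∈ ℤ_{85} has a preimage.
So T is bijective.
Since T is bijective, we compute T⁻¹(70): solve 66x + 15 ≡ 70 (mod 85), i.e. 66x ≡ 55 (mod 85).
Multiplying by 66⁻¹ = 76 gives x ≡ 76·55 = 4180 = 49·85 + 15 ≡ 15 (mod 85).
Check: T(15) = 66·15 + 15 = 1005 = 11·85 + 70 ≡ 70 (mod 85).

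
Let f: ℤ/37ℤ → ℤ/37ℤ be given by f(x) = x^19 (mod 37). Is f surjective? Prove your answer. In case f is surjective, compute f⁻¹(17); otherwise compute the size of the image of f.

Since 37 is prime, the nonzero elements of ℤ/37ℤ form a cyclic group of order 36.
As gcd(19, 36) = 1, raising to the 19th power is a bijection on this group: if a^19 ≡ b^19 then (ab^{−1})^19 = 1, and the only element of order dividing gcd(19, 36) = 1 is 1, so a = b.
With f(0) = 0 this makes f injective on all of ℤ/37ℤ, hence bijective (finite equal-size domain and codomain). In particular f is surjective.
Since f is surjective, we find the preimage of 17. The inverse of x ↦ x^19 on (ℤ/37ℤ)^× is x ↦ x^19, because 19·19 = 361 = 10·36 + 1 ≡ 1 (mod 36) and x^{36} = 1 for x ≠ 0 (Fermat). So f⁻¹(17) = 17^19 mod 37.
Repeated squaring mod 37: 17^1 ≡ 17, 17^2 ≡ 17² = 289 ≡ 30, 17^4 ≡ 30² = 900 ≡ 12, 17^8 ≡ 12² = 144 ≡ 33, 17^16 ≡ 33² = 1089 ≡ 16. Since 19 = 16 + 2 + 1, 17^19 ≡ 16·30·17: 16·30 = 480 ≡ 36, then 36·17 = 612 ≡ 20. So 17^19 ≡ 20 (mod 37).
Hence f⁻¹(17) = 20.

20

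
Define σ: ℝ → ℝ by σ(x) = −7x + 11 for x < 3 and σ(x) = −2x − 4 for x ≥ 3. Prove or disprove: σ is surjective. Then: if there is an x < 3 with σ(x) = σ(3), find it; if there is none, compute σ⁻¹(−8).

Both pieces are strictly decreasing (slopes −7 and −2), so each is injective on its own interval.
The left piece maps (−∞, 3) onto (−10, ∞); the right piece maps [3, ∞) onto (−∞, −10].
These images together cover ℝ, so σ is surjective.
Because the two images are disjoint, no x < 3 has σ(x) = σ(3), so we compute σ⁻¹(−8): −8 lies in (−10, ∞), so solve −7x + 11 = −8: x = (−8 − 11)/(−7) = 19/7.

19/7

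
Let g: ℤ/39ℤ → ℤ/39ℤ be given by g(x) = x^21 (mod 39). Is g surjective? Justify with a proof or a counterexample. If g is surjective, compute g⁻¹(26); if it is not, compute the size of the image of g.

g(2): Repeated squaring mod 39: 2^1 ≡ 2, 2^2 ≡ 2² = 4, 2^4 ≡ 4² = 16, 2^8 ≡ 16² = 256 ≡ 22, 2^16 ≡ 22² = 484 ≡ 16. Since 21 = 16 + 4 + 1, 2^21 ≡ 16·16·2: 16·16 = 256 ≡ 22, then 22·2 = 44 ≡ 5. So 2^21 ≡ 5 (mod 39).
g(5): Repeated squaring mod 39: 5^1 ≡ 5, 5^2 ≡ 5² = 25, 5^4 ≡ 25² = 625 ≡ 1, 5^8 ≡ 1² = 1, 5^16 ≡ 1² = 1. Since 21 = 16 + 4 + 1, 5^21 ≡ 1·1·5: 1·1 = 1, then 1·5 = 5. So 5^21 ≡ 5 (mod 39).
So g(2) = g(5) = 5 while 2 ≠ 5, therefore g is not injective.
A non-injective map from the 39-element set ℤ/39ℤ to itself takes at most 38 distinct values, so it cannot be surjective. Therefore g is not surjective.
Since g is not surjective, we determine |image(g)|. Computing x^21 mod 39 for each x (by repeated squaring, reducing mod 39 at every step), the values g(0), g(1), …, g(38) are: 0, 1, 5, 27, 25, 5, 18, 34, 8, 27, 25, 8, 12, 13, 14, 18, 1, 38, 18, 31, 8, 21, 1, 38, 21, 25, 26, 27, 31, 14, 12, 31, 5, 21, 34, 14, 12, 34, 38.
The distinct values are {0, 1, 5, 8, 12, 13, 14, 18, 21, 25, 26, 27, 31, 34, 38}; there are 15 of them.

15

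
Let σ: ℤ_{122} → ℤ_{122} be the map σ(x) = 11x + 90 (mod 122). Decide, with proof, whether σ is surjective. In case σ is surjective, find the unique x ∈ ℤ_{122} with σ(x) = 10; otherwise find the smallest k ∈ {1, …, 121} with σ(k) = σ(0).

Since gcd(11, 122) = 1, 11 is invertible modulo 122. Euclid's algorithm: 122 = 11·11 + 1; back-substituting gives 1 = 111·11 − 10·122, so 11⁻¹ ≡ 111 (mod 122).
For any y ∈ ℤ_{122}, x = 111(y − 90) mod 122 satisfies σ(x) = 11·111(y − 90) + 90 ≡ y (since 11·111 ≡ 1 mod 122). So every y has a preimage.
Thus σ is surjective.
Since σ is surjective, we find σ⁻¹(10): we need 11x ≡ 10 − 90 ≡ 42 (mod 122). Using 11⁻¹ = 111: x ≡ 111·42 = 4662 = 38·122 + 26, so x = 26.
Check: σ(26) = 11·26 + 90 = 376 = 3·122 + 10 ≡ 10 (mod 122).

26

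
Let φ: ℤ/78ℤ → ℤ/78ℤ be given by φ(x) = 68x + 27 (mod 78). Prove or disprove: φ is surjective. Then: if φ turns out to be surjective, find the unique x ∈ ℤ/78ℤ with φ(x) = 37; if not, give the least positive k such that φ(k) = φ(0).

Since gcd(68, 78) = 2, we have 68x ≡ 0 (mod 2) for all x, so φ(x) ≡ 1 (mod 2).
But 0 ≢ 1 (mod 2), so 0 ∈ ℤ/78ℤ has no preimage. Hence φ is not surjective.
Since φ is not surjective, we find the least positive k with φ(k) = φ(0): this means 68k ≡ 0 (mod 78), i.e. 78 ∣ 68k. Since gcd(68, 78) = 2, dividing through by 2 this holds exactly when 39 ∣ 34k, and as gcd(34, 39) = 1, exactly when 39 ∣ k.
The smallest positive such k is 39.

39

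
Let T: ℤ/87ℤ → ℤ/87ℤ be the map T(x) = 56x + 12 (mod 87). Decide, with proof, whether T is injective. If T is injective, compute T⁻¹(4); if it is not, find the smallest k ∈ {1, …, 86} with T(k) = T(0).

62

Recall that T is injective if T(s) = T(t) implies s = t.
If T(s) = T(t), then 56s ≡ 56t (mod 87). Because gcd(56, 87) = 1, we may cancel 56 to get s ≡ t (mod 87).
So T is injective.
We now compute 56⁻¹ mod 87 explicitly. Euclid's algorithm: 87 = 1·56 + 31, 56 = 1·31 + 25, 31 = 1·25 + 6, 25 = 4·6 + 1; back-substituting gives 1 = 14·56 − 9·87, so 56⁻¹ ≡ 14 (mod 87).
Since T is injective, we find T⁻¹(4): we need 56x ≡ 4 − 12 ≡ 79 (mod 87). Using 56⁻¹ = 14: x ≡ 14·79 = 1106 = 12·87 + 62, so x = 62.
Check: T(62) = 56·62 + 12 = 3484 = 40·87 + 4 ≡ 4 (mod 87).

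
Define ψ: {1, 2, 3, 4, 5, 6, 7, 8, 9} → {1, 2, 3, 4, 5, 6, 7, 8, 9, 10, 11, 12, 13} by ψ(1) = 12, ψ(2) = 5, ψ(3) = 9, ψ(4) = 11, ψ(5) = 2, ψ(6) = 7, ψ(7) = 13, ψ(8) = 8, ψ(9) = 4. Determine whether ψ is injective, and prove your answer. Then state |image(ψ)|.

9

The values ψ(1), …, ψ(9) are 12, 5, 9, 11, 2, 7, 13, 8, 4 — all distinct.
So ψ(a) = ψ(b) only when a = b, and ψ is injective.
The image of ψ is {2, 4, 5, 7, 8, 9, 11, 12, 13}, which has 9 elements.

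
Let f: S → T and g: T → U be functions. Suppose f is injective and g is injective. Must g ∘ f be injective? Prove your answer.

Suppose (g ∘ f)(x_1) = (g ∘ f)(x_2), i.e. g(f(x_1)) = g(f(x_2)).
Since g is injective, f(x_1) = f(x_2). Since f is injective, x_1 = x_2. Therefore g ∘ f is injective.

injective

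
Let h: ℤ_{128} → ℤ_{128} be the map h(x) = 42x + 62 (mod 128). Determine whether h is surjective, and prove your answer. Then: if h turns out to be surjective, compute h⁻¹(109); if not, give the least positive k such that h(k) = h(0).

64

By definition, surjectivity means every element of the codomain has a preimage under h.
Since gcd(42, 128) = 2, we have 42x ≡ 0 (mod 2) for all x, so h(x) ≡ 0 (mod 2).
But 1 ≢ 0 (mod 2), so 1 ∈ ℤ_{128} has no preimage. Hence h is not surjective.
Since h is not surjective, we find the least positive k with h(k) = h(0): this means 42k ≡ 0 (mod 128), i.e. 128 ∣ 42k. Since gcd(42, 128) = 2, dividing through by 2 this holds exactly when 64 ∣ 21k, and as gcd(21, 64) = 1, exactly when 64 ∣ k.
The smallest positive such k is 64.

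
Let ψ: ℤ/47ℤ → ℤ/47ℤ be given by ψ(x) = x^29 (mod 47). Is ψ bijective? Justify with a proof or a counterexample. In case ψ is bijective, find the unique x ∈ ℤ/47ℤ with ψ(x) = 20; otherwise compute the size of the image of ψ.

Since 47 is prime, the nonzero elements of ℤ/47ℤ form a cyclic group of order 46.
As gcd(29, 46) = 1, raising to the 29th power is a bijection on this group: if s^29 ≡ t^29 then (st^{−1})^29 = 1, and the only element of order dividing gcd(29, 46) = 1 is 1, so s = t.
With ψ(0) = 0 this makes ψ injective on all of ℤ/47ℤ, hence bijective (finite equal-size domain and codomain). In particular ψ is bijective.
Since ψ is bijective, we find the preimage of 20. The inverse of x ↦ x^29 on (ℤ/47ℤ)^× is x ↦ x^27, because 29·27 = 783 = 17·46 + 1 ≡ 1 (mod 46) and x^{46} = 1 for x ≠ 0 (Fermat). So ψ⁻¹(20) = 20^27 mod 47.
Repeated squaring mod 47: 20^1 ≡ 20, 20^2 ≡ 20² = 400 ≡ 24, 20^4 ≡ 24² = 576 ≡ 12, 20^8 ≡ 12² = 144 ≡ 3, 20^16 ≡ 3² = 9. Since 27 = 16 + 8 + 2 + 1, 20^27 ≡ 9·3·24·20: 9·3 = 27, then 27·24 = 648 ≡ 37, then 37·20 = 740 ≡ 35. So 20^27 ≡ 35 (mod 47).
Hence ψ⁻¹(20) = 35.

35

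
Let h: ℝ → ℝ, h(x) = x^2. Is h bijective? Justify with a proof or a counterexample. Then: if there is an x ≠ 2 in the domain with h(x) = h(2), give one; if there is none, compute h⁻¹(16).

-2

h(2) = 4 = (−2)^2 = h(−2) (since 2 is even), with 2 ≠ −2. So h is not injective, hence not bijective.
For the follow-up, such an x exists: taking x = −2 ∈ ℝ gives h(−2) = 4 = h(2) with −2 ≠ 2.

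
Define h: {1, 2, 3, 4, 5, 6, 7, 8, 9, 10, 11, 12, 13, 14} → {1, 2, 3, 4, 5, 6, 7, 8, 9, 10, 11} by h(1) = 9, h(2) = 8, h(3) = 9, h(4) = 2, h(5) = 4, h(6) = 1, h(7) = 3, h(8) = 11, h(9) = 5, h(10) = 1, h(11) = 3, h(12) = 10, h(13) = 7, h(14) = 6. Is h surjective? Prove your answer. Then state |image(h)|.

11

Every element of the codomain has a preimage: 1 = h(6), 2 = h(4), 3 = h(7), 4 = h(5), 5 = h(9), 6 = h(14), 7 = h(13), 8 = h(2), 9 = h(1), 10 = h(12), 11 = h(8).
Therefore h is surjective.
The image of h is {1, 2, 3, 4, 5, 6, 7, 8, 9, 10, 11}, which has 11 elements.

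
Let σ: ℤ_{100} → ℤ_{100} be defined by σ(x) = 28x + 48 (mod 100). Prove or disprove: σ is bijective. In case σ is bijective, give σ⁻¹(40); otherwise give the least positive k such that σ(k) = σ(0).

25

We have gcd(28, 100) = 4 > 1. Taking u = 0 and v = 25: σ(0) = 48 and σ(25) = 28·25 + 48 = 748 ≡ 48 (mod 100).
So σ(0) = σ(25) while 0 ≠ 25, thus σ is not injective, hence not bijective.
Since σ is not bijective, we find the least positive k with σ(k) = σ(0): this means 28k ≡ 0 (mod 100), i.e. 100 ∣ 28k. Since gcd(28, 100) = 4, dividing through by 4 this holds exactly when 25 ∣ 7k, and as gcd(7, 25) = 1, exactly when 25 ∣ k.
The smallest positive such k is 25.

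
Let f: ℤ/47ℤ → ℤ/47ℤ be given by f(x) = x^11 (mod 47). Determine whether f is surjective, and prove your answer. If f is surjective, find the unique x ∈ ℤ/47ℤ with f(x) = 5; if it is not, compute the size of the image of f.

Since 47 is prime, the nonzero elements of ℤ/47ℤ form a cyclic group of order 46.
As gcd(11, 46) = 1, raising to the 11th power is a bijection on this group: if a^11 ≡ b^11 then (ab^{−1})^11 = 1, and the only element of order dividing gcd(11, 46) = 1 is 1, so a = b.
With f(0) = 0 this makes f injective on all of ℤ/47ℤ, hence bijective (finite equal-size domain and codomain). In particular f is surjective.
Since f is surjective, we find the preimage of 5. The inverse of x ↦ x^11 on (ℤ/47ℤ)^× is x ↦ x^21, because 11·21 = 231 = 5·46 + 1 ≡ 1 (mod 46) and x^{46} = 1 for x ≠ 0 (Fermat). So f⁻¹(5) = 5^21 mod 47.
Repeated squaring mod 47: 5^1 ≡ 5, 5^2 ≡ 5² = 25, 5^4 ≡ 25² = 625 ≡ 14, 5^8 ≡ 14² = 196 ≡ 8, 5^16 ≡ 8² = 64 ≡ 17. Since 21 = 16 + 4 + 1, 5^21 ≡ 17·14·5: 17·14 = 238 ≡ 3, then 3·5 = 15. So 5^21 ≡ 15 (mod 47).
Hence f⁻¹(5) = 15.

15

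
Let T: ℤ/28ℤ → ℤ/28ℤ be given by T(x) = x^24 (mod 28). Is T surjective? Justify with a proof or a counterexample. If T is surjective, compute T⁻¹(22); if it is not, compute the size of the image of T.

T(1) = 1^24 = 1.
T(3): Repeated squaring mod 28: 3^1 ≡ 3, 3^2 ≡ 3² = 9, 3^4 ≡ 9² = 81 ≡ 25, 3^8 ≡ 25² = 625 ≡ 9, 3^16 ≡ 9² = 81 ≡ 25. Since 24 = 16 + 8, 3^24 ≡ 25·9: 25·9 = 225 ≡ 1. So 3^24 ≡ 1 (mod 28).
So T(1) = T(3) = 1 while 1 ≠ 3, thus T is not injective.
A non-injective map from the 28-element set ℤ/28ℤ to itself takes at most 27 distinct values, so it cannot be surjective. Therefore T is not surjective.
Since T is not surjective, we determine |image(T)|. Computing x^24 mod 28 for each x (by repeated squaring, reducing mod 28 at every step), the values T(0), T(1), …, T(27) are: 0, 1, 8, 1, 8, 1, 8, 21, 8, 1, 8, 1, 8, 1, 0, 1, 8, 1, 8, 1, 8, 21, 8, 1, 8, 1, 8, 1.
The distinct values are {0, 1, 8, 21}; there are 4 of them.

4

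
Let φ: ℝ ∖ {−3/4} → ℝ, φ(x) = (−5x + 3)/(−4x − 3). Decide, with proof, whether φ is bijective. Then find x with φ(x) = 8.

-1

If φ(x) = 5/4, cross-multiplying gives −4(−5x + 3) = −5(−4x − 3), which simplifies to −12 = 15 — false.  So 5/4 has no preimage and φ is not surjective.
Thus φ is not bijective.
Solving φ(x) = 8: cross-multiplying gives −5x + 3 = 8(−4x − 3), which rearranges to 27x = −27, so x = −1.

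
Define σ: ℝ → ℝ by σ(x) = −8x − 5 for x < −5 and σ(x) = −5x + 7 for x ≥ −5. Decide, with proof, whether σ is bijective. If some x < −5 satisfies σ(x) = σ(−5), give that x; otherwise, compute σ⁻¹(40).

Both pieces are strictly decreasing (slopes −8 and −5), so each is injective on its own interval.
The left piece maps (−∞, −5) onto (35, ∞); the right piece maps [−5, ∞) onto (−∞, 32].
The images leave a gap (35 has no preimage), so σ is not surjective, hence not bijective.
Because the two images are disjoint, no x < −5 has σ(x) = σ(−5), so we compute σ⁻¹(40): 40 lies in (35, ∞), so solve −8x − 5 = 40: x = (40 + 5)/(−8) = −45/8.

-45/8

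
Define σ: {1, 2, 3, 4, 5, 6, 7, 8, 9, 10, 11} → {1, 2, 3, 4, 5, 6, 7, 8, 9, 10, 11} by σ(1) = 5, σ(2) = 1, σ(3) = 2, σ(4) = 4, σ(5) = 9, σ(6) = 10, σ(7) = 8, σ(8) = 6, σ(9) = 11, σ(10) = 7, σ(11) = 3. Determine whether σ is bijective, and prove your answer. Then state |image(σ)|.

11

The values 5, 1, 2, 4, 9, 10, 8, 6, 11, 7, 3 are a permutation of {1, 2, 3, 4, 5, 6, 7, 8, 9, 10, 11}: each element appears exactly once.
So σ is injective and surjective, hence bijective.
The image of σ is {1, 2, 3, 4, 5, 6, 7, 8, 9, 10, 11}, which has 11 elements.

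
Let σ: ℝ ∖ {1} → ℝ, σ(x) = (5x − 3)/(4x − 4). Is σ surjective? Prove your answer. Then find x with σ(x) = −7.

If σ(x) = 5/4, cross-multiplying gives 4(5x − 3) = 5(4x − 4), which simplifies to −12 = −20 — false.  So 5/4 has no preimage and σ is not surjective.
Solving σ(x) = −7: cross-multiplying gives 5x − 3 = −7(4x − 4), which rearranges to 33x = 31, so x = 31/33.

31/33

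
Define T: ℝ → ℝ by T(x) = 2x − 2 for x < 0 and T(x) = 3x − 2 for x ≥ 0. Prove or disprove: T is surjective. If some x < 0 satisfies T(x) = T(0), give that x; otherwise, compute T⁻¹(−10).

-4

Both pieces are strictly increasing (slopes 2 and 3), so each is injective on its own interval.
The left piece maps (−∞, 0) onto (−∞, −2); the right piece maps [0, ∞) onto [−2, ∞).
These images together cover ℝ, so T is surjective.
Because the two images are disjoint, no x < 0 has T(x) = T(0), so we compute T⁻¹(−10): −10 lies in (−∞, −2), so solve 2x − 2 = −10: x = (−10 + 2)/2 = −4.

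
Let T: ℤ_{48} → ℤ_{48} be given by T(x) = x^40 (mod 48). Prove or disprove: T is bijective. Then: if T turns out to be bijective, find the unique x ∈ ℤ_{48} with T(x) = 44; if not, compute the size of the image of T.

T(2): Repeated squaring mod 48: 2^1 ≡ 2, 2^2 ≡ 2² = 4, 2^4 ≡ 4² = 16, 2^8 ≡ 16² = 256 ≡ 16, 2^16 ≡ 16² = 256 ≡ 16, 2^32 ≡ 16² = 256 ≡ 16. Since 40 = 32 + 8, 2^40 ≡ 16·16: 16·16 = 256 ≡ 16. So 2^40 ≡ 16 (mod 48).
T(4): Repeated squaring mod 48: 4^1 ≡ 4, 4^2 ≡ 4² = 16, 4^4 ≡ 16² = 256 ≡ 16, 4^8 ≡ 16² = 256 ≡ 16, 4^16 ≡ 16² = 256 ≡ 16, 4^32 ≡ 16² = 256 ≡ 16. Since 40 = 32 + 8, 4^40 ≡ 16·16: 16·16 = 256 ≡ 16. So 4^40 ≡ 16 (mod 48).
So T(2) = T(4) = 16 while 2 ≠ 4, hence T is not injective, hence not bijective.
Since T is not bijective, we determine |image(T)|. Computing x^40 mod 48 for each x (by repeated squaring, reducing mod 48 at every step), the values T(0), T(1), …, T(47) are: 0, 1, 16, 33, 16, 1, 0, 1, 16, 33, 16, 1, 0, 1, 16, 33, 16, 1, 0, 1, 16, 33, 16, 1, 0, 1, 16, 33, 16, 1, 0, 1, 16, 33, 16, 1, 0, 1, 16, 33, 16, 1, 0, 1, 16, 33, 16, 1.
The distinct values are {0, 1, 16, 33}; there are 4 of them.

4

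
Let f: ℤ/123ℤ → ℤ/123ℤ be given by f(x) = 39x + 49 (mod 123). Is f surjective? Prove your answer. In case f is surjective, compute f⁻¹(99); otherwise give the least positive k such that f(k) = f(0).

41

Recall: surjectivity means every element of the codomain has a preimage under f.
Since gcd(39, 123) = 3, we have 39x ≡ 0 (mod 3) for all x, so f(x) ≡ 1 (mod 3).
But 0 ≢ 1 (mod 3), so 0 ∈ ℤ/123ℤ has no preimage. Hence f is not surjective.
Since f is not surjective, we find the least positive k with f(k) = f(0): this means 39k ≡ 0 (mod 123), i.e. 123 ∣ 39k. Since gcd(39, 123) = 3, dividing through by 3 this holds exactly when 41 ∣ 13k, and as gcd(13, 41) = 1, exactly when 41 ∣ k.
The smallest positive such k is 41.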